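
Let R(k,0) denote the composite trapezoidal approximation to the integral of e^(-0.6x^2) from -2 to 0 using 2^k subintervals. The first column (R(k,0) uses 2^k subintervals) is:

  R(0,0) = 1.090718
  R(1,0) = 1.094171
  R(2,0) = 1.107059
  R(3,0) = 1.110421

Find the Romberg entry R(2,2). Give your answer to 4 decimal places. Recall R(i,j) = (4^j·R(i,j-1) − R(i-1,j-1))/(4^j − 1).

R(1,1) = (4·1.094171 − 1.090718) / 3 = 1.095322
R(2,1) = (4·1.107059 − 1.094171) / 3 = 1.111355
R(2,2) = 1.111355 + (1.111355 − 1.095322)/15 = 1.112424

1.1124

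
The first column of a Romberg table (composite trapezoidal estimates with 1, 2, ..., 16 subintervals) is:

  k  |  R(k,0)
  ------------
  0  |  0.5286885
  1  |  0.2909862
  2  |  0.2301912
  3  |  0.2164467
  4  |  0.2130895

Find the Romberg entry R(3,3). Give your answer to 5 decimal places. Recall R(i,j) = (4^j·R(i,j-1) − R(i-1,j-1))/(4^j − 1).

0.21203

R(1,1) = 0.2909862 + (0.2909862 − 0.5286885)/3 = 0.2117521
R(2,1) = 0.2301912 + (0.2301912 − 0.2909862)/3 = 0.2099262
R(3,1) = 0.2164467 + (0.2164467 − 0.2301912)/3 = 0.2118652
R(2,2) = 0.2099262 + (0.2099262 − 0.2117521)/15 = 0.2098045
R(3,2) = 0.2118652 + (0.2118652 − 0.2099262)/15 = 0.2119945
R(3,3) = (64·0.2119945 − 0.2098045) / 63 = 0.2120293
(Column j=1 coincides with Simpson's rule on the same nodes.)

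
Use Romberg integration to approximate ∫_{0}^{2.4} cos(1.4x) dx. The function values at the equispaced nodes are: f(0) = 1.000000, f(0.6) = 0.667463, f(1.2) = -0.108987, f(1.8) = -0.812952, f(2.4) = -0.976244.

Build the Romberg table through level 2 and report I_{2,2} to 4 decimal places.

I_{0,0} (trapezoid, 1 panel, h=2.4000): 0.028507
I_{1,0} (trapezoid, 2 panels, h=1.2000): -0.116531
I_{2,0} (trapezoid, 4 panels, h=0.6000): -0.145559
I_{1,1} = -0.116531 + (-0.116531 − 0.028507)/3 = -0.164877
I_{2,1} = -0.145559 + (-0.145559 − (-0.116531))/3 = -0.155235
I_{2,2} = -0.155235 + (-0.155235 − (-0.164877))/15 = -0.154592

-0.1546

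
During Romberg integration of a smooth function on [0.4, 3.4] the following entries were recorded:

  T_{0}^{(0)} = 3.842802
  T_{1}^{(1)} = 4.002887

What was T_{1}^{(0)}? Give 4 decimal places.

From T_{1}^{(1)} = (4·T_{1}^{(0)} − T_{0}^{(0)})/3, solve for T_{1}^{(0)}:
4·T_{1}^{(0)} = 3·4.002887 + 3.842802 = 15.851463
T_{1}^{(0)} = 3.962866

3.9629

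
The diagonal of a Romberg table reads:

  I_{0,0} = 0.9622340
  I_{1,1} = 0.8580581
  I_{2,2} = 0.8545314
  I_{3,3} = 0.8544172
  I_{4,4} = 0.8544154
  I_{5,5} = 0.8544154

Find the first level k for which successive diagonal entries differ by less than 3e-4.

|I_{1,1} − I_{0,0}| = 0.1041759 ≥ 3e-4
|I_{2,2} − I_{1,1}| = 0.0035267 ≥ 3e-4
|I_{3,3} − I_{2,2}| = 0.0001142 < 3e-4

k = 3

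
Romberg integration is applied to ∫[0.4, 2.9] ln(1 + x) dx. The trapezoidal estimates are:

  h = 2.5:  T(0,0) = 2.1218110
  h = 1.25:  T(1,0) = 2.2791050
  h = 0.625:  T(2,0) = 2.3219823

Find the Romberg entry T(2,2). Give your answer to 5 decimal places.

2.33659

T(1,1) = 2.2791050 + (2.2791050 − 2.1218110)/3 = 2.3315363
T(2,1) = (4·2.3219823 − 2.2791050) / 3 = 2.3362747
T(2,2) = 2.3362747 + (2.3362747 − 2.3315363)/15 = 2.3365906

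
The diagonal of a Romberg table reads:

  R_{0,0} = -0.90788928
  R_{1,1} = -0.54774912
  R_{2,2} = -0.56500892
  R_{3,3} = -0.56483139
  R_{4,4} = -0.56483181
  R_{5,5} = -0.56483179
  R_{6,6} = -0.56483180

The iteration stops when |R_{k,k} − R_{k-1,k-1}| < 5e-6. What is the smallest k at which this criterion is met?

k = 4

|R_{1,1} − R_{0,0}| = 0.36014016 ≥ 5e-6
|R_{2,2} − R_{1,1}| = 0.01725980 ≥ 5e-6
|R_{3,3} − R_{2,2}| = 0.00017753 ≥ 5e-6
|R_{4,4} − R_{3,3}| = 0.00000042 < 5e-6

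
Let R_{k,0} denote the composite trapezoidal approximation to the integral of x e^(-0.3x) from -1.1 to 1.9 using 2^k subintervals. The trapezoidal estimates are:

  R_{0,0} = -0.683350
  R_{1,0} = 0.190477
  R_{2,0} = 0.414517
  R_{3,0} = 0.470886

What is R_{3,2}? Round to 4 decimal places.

Richardson extrapolation on the trapezoidal column (denominator 4−1=3):
R_{2,1} = (4·0.414517 − 0.190477) / 3 = 0.489197
R_{3,1} = (4·0.470886 − 0.414517) / 3 = 0.489676
R_{3,2} = 0.489676 + (0.489676 − 0.489197)/15 = 0.489708
(Column j=1 coincides with Simpson's rule on the same nodes.)

0.4897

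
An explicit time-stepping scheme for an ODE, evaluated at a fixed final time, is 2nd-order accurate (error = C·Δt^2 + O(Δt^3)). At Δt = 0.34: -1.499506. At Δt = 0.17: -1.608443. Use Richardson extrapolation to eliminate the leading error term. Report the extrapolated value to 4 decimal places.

-1.6448

The leading error scales as Δt^2; refining by a factor of 2 reduces it by 2^2 = 4.
Extrapolated value = (4·A(Δt/2) − A(Δt)) / (4 − 1)
= (4·(-1.608443) − (-1.499506)) / 3
= -4.934266 / 3 = -1.644755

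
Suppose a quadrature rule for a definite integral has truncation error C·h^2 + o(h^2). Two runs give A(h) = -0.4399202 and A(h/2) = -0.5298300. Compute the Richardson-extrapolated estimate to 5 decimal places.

The leading error scales as h^2; refining by a factor of 2 reduces it by 2^2 = 4.
Extrapolated value = (4·A(h/2) − A(h)) / (4 − 1)
= (4·(-0.5298300) − (-0.4399202)) / 3
= -1.6793998 / 3 = -0.5597999

-0.55980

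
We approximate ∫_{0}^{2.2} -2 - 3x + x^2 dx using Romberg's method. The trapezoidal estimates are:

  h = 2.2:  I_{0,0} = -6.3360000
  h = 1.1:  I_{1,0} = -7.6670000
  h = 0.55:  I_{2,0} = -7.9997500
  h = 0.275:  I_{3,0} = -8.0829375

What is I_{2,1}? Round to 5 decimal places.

Richardson extrapolation on the trapezoidal column (denominator 4−1=3):
I_{2,1} = (4·(-7.9997500) − (-7.6670000)) / 3 = -8.1106667

-8.11067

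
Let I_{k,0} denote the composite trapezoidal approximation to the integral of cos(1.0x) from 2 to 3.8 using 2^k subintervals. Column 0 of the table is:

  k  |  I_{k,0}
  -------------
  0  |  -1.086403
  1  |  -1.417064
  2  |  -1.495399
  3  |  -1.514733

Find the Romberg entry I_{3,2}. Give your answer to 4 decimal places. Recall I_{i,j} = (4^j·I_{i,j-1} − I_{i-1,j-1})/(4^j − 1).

I_{2,1} = (4·(-1.495399) − (-1.417064)) / 3 = -1.521511
I_{3,1} = (4·(-1.514733) − (-1.495399)) / 3 = -1.521178
I_{3,2} = -1.521178 + (-1.521178 − (-1.521511))/15 = -1.521156

-1.5212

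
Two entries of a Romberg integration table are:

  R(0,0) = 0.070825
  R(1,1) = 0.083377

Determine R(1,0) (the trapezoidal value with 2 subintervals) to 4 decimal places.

From R(1,1) = (4·R(1,0) − R(0,0))/3, solve for R(1,0):
4·R(1,0) = 3·0.083377 + 0.070825 = 0.320956
R(1,0) = 0.080239

0.0802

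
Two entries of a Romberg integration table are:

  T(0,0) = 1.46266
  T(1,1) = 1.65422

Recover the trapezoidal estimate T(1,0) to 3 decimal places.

1.606

From T(1,1) = (4·T(1,0) − T(0,0))/3, solve for T(1,0):
4·T(1,0) = 3·1.65422 + 1.46266 = 6.42532
T(1,0) = 1.60633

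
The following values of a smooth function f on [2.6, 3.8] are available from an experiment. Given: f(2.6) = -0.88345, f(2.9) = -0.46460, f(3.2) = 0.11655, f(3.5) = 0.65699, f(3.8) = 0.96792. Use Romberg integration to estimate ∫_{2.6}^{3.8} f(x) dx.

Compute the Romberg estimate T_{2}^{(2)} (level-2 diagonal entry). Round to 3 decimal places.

0.109

T_{0}^{(0)} (trapezoid, 1 panel, h=1.2000): 0.05068
T_{1}^{(0)} (trapezoid, 2 panels, h=0.6000): 0.09527
T_{2}^{(0)} (trapezoid, 4 panels, h=0.3000): 0.10535
T_{1}^{(1)} = 0.09527 + (0.09527 − 0.05068)/3 = 0.11013
T_{2}^{(1)} = 0.10535 + (0.10535 − 0.09527)/3 = 0.10871
T_{2}^{(2)} = 0.10871 + (0.10871 − 0.11013)/15 = 0.10862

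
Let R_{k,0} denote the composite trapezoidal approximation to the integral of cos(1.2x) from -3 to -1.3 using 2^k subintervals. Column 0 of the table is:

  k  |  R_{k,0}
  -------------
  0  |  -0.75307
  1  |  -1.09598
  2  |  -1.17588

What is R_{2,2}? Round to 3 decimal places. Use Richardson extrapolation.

-1.202

Richardson extrapolation on the trapezoidal column (denominator 4−1=3):
R_{1,1} = -1.09598 + (-1.09598 − (-0.75307))/3 = -1.21028
R_{2,1} = -1.17588 + (-1.17588 − (-1.09598))/3 = -1.20251
R_{2,2} = -1.20251 + (-1.20251 − (-1.21028))/15 = -1.20199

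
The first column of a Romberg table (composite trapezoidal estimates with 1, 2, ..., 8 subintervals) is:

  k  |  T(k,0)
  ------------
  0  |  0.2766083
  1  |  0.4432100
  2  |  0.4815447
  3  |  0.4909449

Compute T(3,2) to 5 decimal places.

Richardson extrapolation on the trapezoidal column (denominator 4−1=3):
T(2,1) = (4·0.4815447 − 0.4432100) / 3 = 0.4943229
T(3,1) = (4·0.4909449 − 0.4815447) / 3 = 0.4940783
T(3,2) = 0.4940783 + (0.4940783 − 0.4943229)/15 = 0.4940620

0.49406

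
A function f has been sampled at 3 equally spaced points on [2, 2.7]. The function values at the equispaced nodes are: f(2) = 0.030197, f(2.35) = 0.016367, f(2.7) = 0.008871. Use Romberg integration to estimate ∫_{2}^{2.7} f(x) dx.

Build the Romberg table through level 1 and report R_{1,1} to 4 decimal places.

R_{0,0} (trapezoid, 1 panel, h=0.7000): 0.013674
R_{1,0} (trapezoid, 2 panels, h=0.3500): 0.012565
R_{1,1} = 0.012565 + (0.012565 − 0.013674)/3 = 0.012195

0.0122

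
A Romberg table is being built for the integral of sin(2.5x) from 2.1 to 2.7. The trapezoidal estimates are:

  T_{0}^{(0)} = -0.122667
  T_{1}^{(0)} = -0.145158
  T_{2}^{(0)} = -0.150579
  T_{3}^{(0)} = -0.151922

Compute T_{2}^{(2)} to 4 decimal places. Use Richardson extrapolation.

-0.1524

Richardson extrapolation on the trapezoidal column (denominator 4−1=3):
T_{1}^{(1)} = (4·(-0.145158) − (-0.122667)) / 3 = -0.152655
T_{2}^{(1)} = (4·(-0.150579) − (-0.145158)) / 3 = -0.152386
T_{2}^{(2)} = (16·(-0.152386) − (-0.152655)) / 15 = -0.152368
(Column j=1 coincides with Simpson's rule on the same nodes.)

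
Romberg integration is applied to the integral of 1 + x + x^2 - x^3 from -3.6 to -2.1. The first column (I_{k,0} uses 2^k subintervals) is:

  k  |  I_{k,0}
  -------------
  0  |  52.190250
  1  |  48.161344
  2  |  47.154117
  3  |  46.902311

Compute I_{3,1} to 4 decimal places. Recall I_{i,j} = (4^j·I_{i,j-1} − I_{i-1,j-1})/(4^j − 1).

46.8184

Richardson extrapolation on the trapezoidal column (denominator 4−1=3):
I_{3,1} = 46.902311 + (46.902311 − 47.154117)/3 = 46.818376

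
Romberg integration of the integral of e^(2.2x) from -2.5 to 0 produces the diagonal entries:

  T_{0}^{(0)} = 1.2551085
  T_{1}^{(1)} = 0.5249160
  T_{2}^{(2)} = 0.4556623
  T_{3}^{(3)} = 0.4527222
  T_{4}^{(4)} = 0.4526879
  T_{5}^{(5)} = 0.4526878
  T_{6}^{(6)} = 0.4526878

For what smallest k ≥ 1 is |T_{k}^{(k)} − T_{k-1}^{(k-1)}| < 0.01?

k = 3

|T_{1}^{(1)} − T_{0}^{(0)}| = 0.7301925 ≥ 0.01
|T_{2}^{(2)} − T_{1}^{(1)}| = 0.0692537 ≥ 0.01
|T_{3}^{(3)} − T_{2}^{(2)}| = 0.0029401 < 0.01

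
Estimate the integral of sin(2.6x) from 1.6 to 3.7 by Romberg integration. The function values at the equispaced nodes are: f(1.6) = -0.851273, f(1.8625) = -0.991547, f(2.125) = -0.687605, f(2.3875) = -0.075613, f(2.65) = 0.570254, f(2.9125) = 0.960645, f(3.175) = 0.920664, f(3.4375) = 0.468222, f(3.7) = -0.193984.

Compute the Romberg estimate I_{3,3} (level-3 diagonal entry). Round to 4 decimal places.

0.1756

I_{0,0} (trapezoid, 1 panel, h=2.1000): -1.097520
I_{1,0} (trapezoid, 2 panels, h=1.0500): 0.050007
I_{2,0} (trapezoid, 4 panels, h=0.5250): 0.147359
I_{3,0} (trapezoid, 8 panels, h=0.2625): 0.168628
I_{1,1} = 0.050007 + (0.050007 − (-1.097520))/3 = 0.432516
I_{2,1} = 0.147359 + (0.147359 − 0.050007)/3 = 0.179810
I_{3,1} = 0.168628 + (0.168628 − 0.147359)/3 = 0.175718
I_{2,2} = 0.179810 + (0.179810 − 0.432516)/15 = 0.162963
I_{3,2} = 0.175718 + (0.175718 − 0.179810)/15 = 0.175445
I_{3,3} = 0.175445 + (0.175445 − 0.162963)/63 = 0.175643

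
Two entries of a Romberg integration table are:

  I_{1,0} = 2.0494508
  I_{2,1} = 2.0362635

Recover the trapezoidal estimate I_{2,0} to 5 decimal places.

From I_{2,1} = (4·I_{2,0} − I_{1,0})/3, solve for I_{2,0}:
4·I_{2,0} = 3·2.0362635 + 2.0494508 = 8.1582413
I_{2,0} = 2.0395603

2.03956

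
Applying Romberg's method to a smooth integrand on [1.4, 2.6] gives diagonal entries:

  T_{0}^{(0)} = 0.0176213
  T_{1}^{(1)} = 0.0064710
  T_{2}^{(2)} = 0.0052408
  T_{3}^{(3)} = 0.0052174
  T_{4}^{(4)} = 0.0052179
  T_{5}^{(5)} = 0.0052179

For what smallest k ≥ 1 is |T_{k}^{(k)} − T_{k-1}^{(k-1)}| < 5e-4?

|T_{1}^{(1)} − T_{0}^{(0)}| = 0.0111503 ≥ 5e-4
|T_{2}^{(2)} − T_{1}^{(1)}| = 0.0012302 ≥ 5e-4
|T_{3}^{(3)} − T_{2}^{(2)}| = 0.0000234 < 5e-4

k = 3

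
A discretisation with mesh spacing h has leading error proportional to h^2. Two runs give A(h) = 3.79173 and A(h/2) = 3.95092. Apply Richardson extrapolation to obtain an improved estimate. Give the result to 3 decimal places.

4.004

The leading error scales as h^2; refining by a factor of 2 reduces it by 2^2 = 4.
Extrapolated value = (4·A(h/2) − A(h)) / (4 − 1)
= (4·3.95092 − 3.79173) / 3
= 12.01195 / 3 = 4.00398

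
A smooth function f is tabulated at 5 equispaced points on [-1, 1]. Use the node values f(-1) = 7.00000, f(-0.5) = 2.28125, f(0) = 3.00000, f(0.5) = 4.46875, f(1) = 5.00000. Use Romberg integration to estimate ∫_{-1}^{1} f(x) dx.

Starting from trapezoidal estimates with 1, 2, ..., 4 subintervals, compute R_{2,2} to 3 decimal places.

7.467

R_{0,0} (trapezoid, 1 panel, h=2.0000): 12.00000
R_{1,0} (trapezoid, 2 panels, h=1.0000): 9.00000
R_{2,0} (trapezoid, 4 panels, h=0.5000): 7.87500
R_{1,1} = 9.00000 + (9.00000 − 12.00000)/3 = 8.00000
R_{2,1} = 7.87500 + (7.87500 − 9.00000)/3 = 7.50000
R_{2,2} = 7.50000 + (7.50000 − 8.00000)/15 = 7.46667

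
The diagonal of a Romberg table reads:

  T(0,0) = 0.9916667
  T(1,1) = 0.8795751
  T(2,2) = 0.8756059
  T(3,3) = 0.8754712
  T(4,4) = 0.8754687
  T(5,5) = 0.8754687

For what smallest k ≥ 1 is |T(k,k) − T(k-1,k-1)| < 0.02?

|T(1,1) − T(0,0)| = 0.1120916 ≥ 0.02
|T(2,2) − T(1,1)| = 0.0039692 < 0.02

k = 2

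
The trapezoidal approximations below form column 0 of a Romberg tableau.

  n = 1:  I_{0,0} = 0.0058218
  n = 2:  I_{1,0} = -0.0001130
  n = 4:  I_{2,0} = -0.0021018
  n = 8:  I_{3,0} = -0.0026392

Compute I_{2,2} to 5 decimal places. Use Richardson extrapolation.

Richardson extrapolation on the trapezoidal column (denominator 4−1=3):
I_{1,1} = -0.0001130 + (-0.0001130 − 0.0058218)/3 = -0.0020913
I_{2,1} = (4·(-0.0021018) − (-0.0001130)) / 3 = -0.0027647
I_{2,2} = -0.0027647 + (-0.0027647 − (-0.0020913))/15 = -0.0028096

-0.00281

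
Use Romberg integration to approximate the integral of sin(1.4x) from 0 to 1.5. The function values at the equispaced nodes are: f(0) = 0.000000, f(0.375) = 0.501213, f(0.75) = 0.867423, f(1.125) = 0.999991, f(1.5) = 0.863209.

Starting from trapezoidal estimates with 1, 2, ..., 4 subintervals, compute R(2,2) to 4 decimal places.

R(0,0) (trapezoid, 1 panel, h=1.5000): 0.647407
R(1,0) (trapezoid, 2 panels, h=0.7500): 0.974271
R(2,0) (trapezoid, 4 panels, h=0.3750): 1.050087
R(1,1) = 0.974271 + (0.974271 − 0.647407)/3 = 1.083226
R(2,1) = 1.050087 + (1.050087 − 0.974271)/3 = 1.075359
R(2,2) = 1.075359 + (1.075359 − 1.083226)/15 = 1.074835

1.0748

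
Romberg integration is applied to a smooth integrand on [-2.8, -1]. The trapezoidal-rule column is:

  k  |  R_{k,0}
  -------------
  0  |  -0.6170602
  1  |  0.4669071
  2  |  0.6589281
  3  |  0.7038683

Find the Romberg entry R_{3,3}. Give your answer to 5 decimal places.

0.71862

Richardson extrapolation on the trapezoidal column (denominator 4−1=3):
R_{1,1} = 0.4669071 + (0.4669071 − (-0.6170602))/3 = 0.8282295
R_{2,1} = (4·0.6589281 − 0.4669071) / 3 = 0.7229351
R_{3,1} = 0.7038683 + (0.7038683 − 0.6589281)/3 = 0.7188484
R_{2,2} = (16·0.7229351 − 0.8282295) / 15 = 0.7159155
R_{3,2} = 0.7188484 + (0.7188484 − 0.7229351)/15 = 0.7185760
R_{3,3} = (64·0.7185760 − 0.7159155) / 63 = 0.7186182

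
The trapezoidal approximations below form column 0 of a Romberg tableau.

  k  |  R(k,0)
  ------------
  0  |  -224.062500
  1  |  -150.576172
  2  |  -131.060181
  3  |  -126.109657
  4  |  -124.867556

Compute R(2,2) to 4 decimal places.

-124.4531

R(1,1) = (4·(-150.576172) − (-224.062500)) / 3 = -126.080729
R(2,1) = (4·(-131.060181) − (-150.576172)) / 3 = -124.554851
R(2,2) = (16·(-124.554851) − (-126.080729)) / 15 = -124.453126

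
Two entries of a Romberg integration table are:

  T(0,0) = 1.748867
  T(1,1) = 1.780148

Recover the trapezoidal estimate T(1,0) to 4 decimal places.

From T(1,1) = (4·T(1,0) − T(0,0))/3, solve for T(1,0):
4·T(1,0) = 3·1.780148 + 1.748867 = 7.089311
T(1,0) = 1.772328

1.7723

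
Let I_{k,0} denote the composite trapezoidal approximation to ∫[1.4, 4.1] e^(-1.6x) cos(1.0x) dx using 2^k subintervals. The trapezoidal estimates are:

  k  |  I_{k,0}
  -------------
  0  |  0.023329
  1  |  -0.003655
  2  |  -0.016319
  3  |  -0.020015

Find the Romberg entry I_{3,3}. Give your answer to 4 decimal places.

Richardson extrapolation on the trapezoidal column (denominator 4−1=3):
I_{1,1} = -0.003655 + (-0.003655 − 0.023329)/3 = -0.012650
I_{2,1} = (4·(-0.016319) − (-0.003655)) / 3 = -0.020540
I_{3,1} = -0.020015 + (-0.020015 − (-0.016319))/3 = -0.021247
I_{2,2} = (16·(-0.020540) − (-0.012650)) / 15 = -0.021066
I_{3,2} = -0.021247 + (-0.021247 − (-0.020540))/15 = -0.021294
I_{3,3} = -0.021294 + (-0.021294 − (-0.021066))/63 = -0.021298

-0.0213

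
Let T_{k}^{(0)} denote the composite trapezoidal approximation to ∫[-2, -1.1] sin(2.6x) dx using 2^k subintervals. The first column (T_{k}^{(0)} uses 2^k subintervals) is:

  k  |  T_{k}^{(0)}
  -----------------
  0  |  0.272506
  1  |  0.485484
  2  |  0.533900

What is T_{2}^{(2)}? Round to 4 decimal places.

0.5496

T_{1}^{(1)} = 0.485484 + (0.485484 − 0.272506)/3 = 0.556477
T_{2}^{(1)} = (4·0.533900 − 0.485484) / 3 = 0.550039
T_{2}^{(2)} = 0.550039 + (0.550039 − 0.556477)/15 = 0.549610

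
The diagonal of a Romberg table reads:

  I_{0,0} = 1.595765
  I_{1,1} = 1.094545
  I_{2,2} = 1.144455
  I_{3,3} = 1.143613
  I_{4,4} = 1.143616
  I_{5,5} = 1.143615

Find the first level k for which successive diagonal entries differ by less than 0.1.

k = 2

|I_{1,1} − I_{0,0}| = 0.501220 ≥ 0.1
|I_{2,2} − I_{1,1}| = 0.049910 < 0.1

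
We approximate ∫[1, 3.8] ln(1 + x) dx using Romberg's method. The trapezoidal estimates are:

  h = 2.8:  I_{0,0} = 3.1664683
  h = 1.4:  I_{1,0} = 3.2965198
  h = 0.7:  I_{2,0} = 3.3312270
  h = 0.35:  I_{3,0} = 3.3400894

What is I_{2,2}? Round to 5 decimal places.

I_{1,1} = 3.2965198 + (3.2965198 − 3.1664683)/3 = 3.3398703
I_{2,1} = 3.3312270 + (3.3312270 − 3.2965198)/3 = 3.3427961
I_{2,2} = 3.3427961 + (3.3427961 − 3.3398703)/15 = 3.3429912

3.34299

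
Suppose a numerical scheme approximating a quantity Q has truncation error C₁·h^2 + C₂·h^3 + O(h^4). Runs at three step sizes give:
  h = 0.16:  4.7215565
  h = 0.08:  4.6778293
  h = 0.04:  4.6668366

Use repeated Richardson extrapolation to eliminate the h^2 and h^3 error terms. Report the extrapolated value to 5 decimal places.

4.66316

First eliminate the h^2 term (factor 2^2 = 4):
  B₁ = (4·4.6778293 − 4.7215565)/3 = 4.6632536
  B₂ = (4·4.6668366 − 4.6778293)/3 = 4.6631724
Then eliminate the h^3 term (factor 2^3 = 8):
  (8·4.6631724 − 4.6632536)/7 = 4.6631608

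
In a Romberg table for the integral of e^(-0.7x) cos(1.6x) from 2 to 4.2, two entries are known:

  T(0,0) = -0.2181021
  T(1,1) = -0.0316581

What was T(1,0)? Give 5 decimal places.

From T(1,1) = (4·T(1,0) − T(0,0))/3, solve for T(1,0):
4·T(1,0) = 3·(-0.0316581) + (-0.2181021) = -0.3130764
T(1,0) = -0.0782691

-0.07827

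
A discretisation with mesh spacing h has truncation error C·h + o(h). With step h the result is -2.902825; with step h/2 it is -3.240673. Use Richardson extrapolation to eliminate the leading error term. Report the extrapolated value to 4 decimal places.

-3.5785

Extrapolated value = (2·A(h/2) − A(h)) / (2 − 1)
= (2·(-3.240673) − (-2.902825)) / 1
= -3.578521 / 1 = -3.578521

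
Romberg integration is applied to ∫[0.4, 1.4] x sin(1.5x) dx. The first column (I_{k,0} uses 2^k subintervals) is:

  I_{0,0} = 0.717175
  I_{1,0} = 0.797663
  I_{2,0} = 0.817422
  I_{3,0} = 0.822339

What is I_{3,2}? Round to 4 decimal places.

0.8240

I_{2,1} = 0.817422 + (0.817422 − 0.797663)/3 = 0.824008
I_{3,1} = (4·0.822339 − 0.817422) / 3 = 0.823978
I_{3,2} = (16·0.823978 − 0.824008) / 15 = 0.823976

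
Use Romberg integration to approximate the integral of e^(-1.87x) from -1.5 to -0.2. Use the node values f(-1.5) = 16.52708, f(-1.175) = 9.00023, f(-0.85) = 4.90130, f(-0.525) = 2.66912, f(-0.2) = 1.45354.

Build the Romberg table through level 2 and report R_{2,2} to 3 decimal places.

8.061

R_{0,0} (trapezoid, 1 panel, h=1.3000): 11.68740
R_{1,0} (trapezoid, 2 panels, h=0.6500): 9.02955
R_{2,0} (trapezoid, 4 panels, h=0.3250): 8.30731
R_{1,1} = 9.02955 + (9.02955 − 11.68740)/3 = 8.14360
R_{2,1} = 8.30731 + (8.30731 − 9.02955)/3 = 8.06656
R_{2,2} = 8.06656 + (8.06656 − 8.14360)/15 = 8.06142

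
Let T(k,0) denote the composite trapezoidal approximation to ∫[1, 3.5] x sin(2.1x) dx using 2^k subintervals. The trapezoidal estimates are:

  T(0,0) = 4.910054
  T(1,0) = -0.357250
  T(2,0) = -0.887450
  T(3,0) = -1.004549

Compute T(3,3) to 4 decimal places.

Richardson extrapolation on the trapezoidal column (denominator 4−1=3):
T(1,1) = (4·(-0.357250) − 4.910054) / 3 = -2.113018
T(2,1) = -0.887450 + (-0.887450 − (-0.357250))/3 = -1.064183
T(3,1) = (4·(-1.004549) − (-0.887450)) / 3 = -1.043582
T(2,2) = -1.064183 + (-1.064183 − (-2.113018))/15 = -0.994261
T(3,2) = -1.043582 + (-1.043582 − (-1.064183))/15 = -1.042209
T(3,3) = -1.042209 + (-1.042209 − (-0.994261))/63 = -1.042970
(Column j=1 coincides with Simpson's rule on the same nodes.)

-1.0430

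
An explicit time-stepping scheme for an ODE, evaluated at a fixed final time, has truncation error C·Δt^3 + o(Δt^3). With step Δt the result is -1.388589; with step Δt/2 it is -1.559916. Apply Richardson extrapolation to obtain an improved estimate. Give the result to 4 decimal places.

The leading error scales as Δt^3; refining by a factor of 2 reduces it by 2^3 = 8.
Extrapolated value = (8·A(Δt/2) − A(Δt)) / (8 − 1)
= (8·(-1.559916) − (-1.388589)) / 7
= -11.090739 / 7 = -1.584391

-1.5844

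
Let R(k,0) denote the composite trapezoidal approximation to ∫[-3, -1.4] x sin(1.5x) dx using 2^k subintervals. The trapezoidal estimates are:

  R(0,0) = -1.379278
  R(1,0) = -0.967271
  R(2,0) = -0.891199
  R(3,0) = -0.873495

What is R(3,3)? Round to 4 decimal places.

Richardson extrapolation on the trapezoidal column (denominator 4−1=3):
R(1,1) = (4·(-0.967271) − (-1.379278)) / 3 = -0.829935
R(2,1) = -0.891199 + (-0.891199 − (-0.967271))/3 = -0.865842
R(3,1) = -0.873495 + (-0.873495 − (-0.891199))/3 = -0.867594
R(2,2) = -0.865842 + (-0.865842 − (-0.829935))/15 = -0.868236
R(3,2) = -0.867594 + (-0.867594 − (-0.865842))/15 = -0.867711
R(3,3) = (64·(-0.867711) − (-0.868236)) / 63 = -0.867703

-0.8677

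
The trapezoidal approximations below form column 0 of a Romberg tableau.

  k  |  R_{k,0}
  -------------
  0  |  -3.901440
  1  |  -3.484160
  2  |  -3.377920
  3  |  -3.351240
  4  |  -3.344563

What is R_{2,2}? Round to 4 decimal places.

Richardson extrapolation on the trapezoidal column (denominator 4−1=3):
R_{1,1} = -3.484160 + (-3.484160 − (-3.901440))/3 = -3.345067
R_{2,1} = -3.377920 + (-3.377920 − (-3.484160))/3 = -3.342507
R_{2,2} = (16·(-3.342507) − (-3.345067)) / 15 = -3.342336

-3.3423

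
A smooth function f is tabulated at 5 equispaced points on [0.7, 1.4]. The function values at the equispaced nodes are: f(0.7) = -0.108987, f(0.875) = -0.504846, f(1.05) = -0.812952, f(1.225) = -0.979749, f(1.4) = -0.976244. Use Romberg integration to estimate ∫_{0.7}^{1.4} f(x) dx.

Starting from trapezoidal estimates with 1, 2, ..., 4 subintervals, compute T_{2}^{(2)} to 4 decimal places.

-0.5045

T_{0}^{(0)} (trapezoid, 1 panel, h=0.7000): -0.379831
T_{1}^{(0)} (trapezoid, 2 panels, h=0.3500): -0.474449
T_{2}^{(0)} (trapezoid, 4 panels, h=0.1750): -0.497028
T_{1}^{(1)} = -0.474449 + (-0.474449 − (-0.379831))/3 = -0.505988
T_{2}^{(1)} = -0.497028 + (-0.497028 − (-0.474449))/3 = -0.504554
T_{2}^{(2)} = -0.504554 + (-0.504554 − (-0.505988))/15 = -0.504458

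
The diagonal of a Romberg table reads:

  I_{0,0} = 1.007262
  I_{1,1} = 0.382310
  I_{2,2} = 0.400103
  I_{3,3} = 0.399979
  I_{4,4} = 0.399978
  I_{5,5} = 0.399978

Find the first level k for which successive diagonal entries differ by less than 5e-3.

k = 3

|I_{1,1} − I_{0,0}| = 0.624952 ≥ 5e-3
|I_{2,2} − I_{1,1}| = 0.017793 ≥ 5e-3
|I_{3,3} − I_{2,2}| = 0.000124 < 5e-3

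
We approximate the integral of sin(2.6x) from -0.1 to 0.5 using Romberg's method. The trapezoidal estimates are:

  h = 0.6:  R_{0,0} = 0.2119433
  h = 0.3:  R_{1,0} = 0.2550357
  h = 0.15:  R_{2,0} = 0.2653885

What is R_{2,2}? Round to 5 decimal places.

0.26880

Richardson extrapolation on the trapezoidal column (denominator 4−1=3):
R_{1,1} = 0.2550357 + (0.2550357 − 0.2119433)/3 = 0.2693998
R_{2,1} = 0.2653885 + (0.2653885 − 0.2550357)/3 = 0.2688394
R_{2,2} = 0.2688394 + (0.2688394 − 0.2693998)/15 = 0.2688020
(Column j=1 coincides with Simpson's rule on the same nodes.)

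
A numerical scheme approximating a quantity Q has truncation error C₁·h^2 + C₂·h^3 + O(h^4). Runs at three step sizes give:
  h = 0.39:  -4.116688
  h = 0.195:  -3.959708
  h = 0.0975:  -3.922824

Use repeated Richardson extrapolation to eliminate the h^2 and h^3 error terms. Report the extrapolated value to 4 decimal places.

First eliminate the h^2 term (factor 2^2 = 4):
  B₁ = (4·(-3.959708) − (-4.116688))/3 = -3.907381
  B₂ = (4·(-3.922824) − (-3.959708))/3 = -3.910529
Then eliminate the h^3 term (factor 2^3 = 8):
  (8·(-3.910529) − (-3.907381))/7 = -3.910979

-3.9110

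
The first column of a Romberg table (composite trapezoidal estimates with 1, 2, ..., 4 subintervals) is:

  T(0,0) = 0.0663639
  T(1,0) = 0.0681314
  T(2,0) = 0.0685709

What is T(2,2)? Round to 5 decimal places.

T(1,1) = (4·0.0681314 − 0.0663639) / 3 = 0.0687206
T(2,1) = (4·0.0685709 − 0.0681314) / 3 = 0.0687174
T(2,2) = (16·0.0687174 − 0.0687206) / 15 = 0.0687172

0.06872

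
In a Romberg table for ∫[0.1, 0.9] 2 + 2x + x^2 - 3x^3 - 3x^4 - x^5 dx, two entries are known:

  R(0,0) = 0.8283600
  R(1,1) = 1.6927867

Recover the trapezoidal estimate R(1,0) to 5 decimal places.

From R(1,1) = (4·R(1,0) − R(0,0))/3, solve for R(1,0):
4·R(1,0) = 3·1.6927867 + 0.8283600 = 5.9067201
R(1,0) = 1.4766800

1.47668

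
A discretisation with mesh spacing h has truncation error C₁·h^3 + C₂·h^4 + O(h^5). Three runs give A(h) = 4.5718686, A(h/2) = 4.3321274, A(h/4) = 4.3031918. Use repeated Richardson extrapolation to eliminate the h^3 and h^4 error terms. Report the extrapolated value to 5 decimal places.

First eliminate the h^3 term (factor 2^3 = 8):
  B₁ = (8·4.3321274 − 4.5718686)/7 = 4.2978787
  B₂ = (8·4.3031918 − 4.3321274)/7 = 4.2990581
Then eliminate the h^4 term (factor 2^4 = 16):
  (16·4.2990581 − 4.2978787)/15 = 4.2991367

4.29914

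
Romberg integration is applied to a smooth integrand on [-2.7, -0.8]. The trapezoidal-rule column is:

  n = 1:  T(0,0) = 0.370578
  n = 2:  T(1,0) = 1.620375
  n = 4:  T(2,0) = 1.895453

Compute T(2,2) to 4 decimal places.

1.9838

Richardson extrapolation on the trapezoidal column (denominator 4−1=3):
T(1,1) = (4·1.620375 − 0.370578) / 3 = 2.036974
T(2,1) = 1.895453 + (1.895453 − 1.620375)/3 = 1.987146
T(2,2) = (16·1.987146 − 2.036974) / 15 = 1.983824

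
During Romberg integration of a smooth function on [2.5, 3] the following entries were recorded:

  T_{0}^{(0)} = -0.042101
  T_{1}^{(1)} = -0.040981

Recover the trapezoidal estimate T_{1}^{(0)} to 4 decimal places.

-0.0413

From T_{1}^{(1)} = (4·T_{1}^{(0)} − T_{0}^{(0)})/3, solve for T_{1}^{(0)}:
4·T_{1}^{(0)} = 3·(-0.040981) + (-0.042101) = -0.165044
T_{1}^{(0)} = -0.041261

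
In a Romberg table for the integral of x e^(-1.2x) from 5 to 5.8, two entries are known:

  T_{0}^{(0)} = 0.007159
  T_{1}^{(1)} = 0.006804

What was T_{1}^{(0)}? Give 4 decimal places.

From T_{1}^{(1)} = (4·T_{1}^{(0)} − T_{0}^{(0)})/3, solve for T_{1}^{(0)}:
4·T_{1}^{(0)} = 3·0.006804 + 0.007159 = 0.027571
T_{1}^{(0)} = 0.006893

0.0069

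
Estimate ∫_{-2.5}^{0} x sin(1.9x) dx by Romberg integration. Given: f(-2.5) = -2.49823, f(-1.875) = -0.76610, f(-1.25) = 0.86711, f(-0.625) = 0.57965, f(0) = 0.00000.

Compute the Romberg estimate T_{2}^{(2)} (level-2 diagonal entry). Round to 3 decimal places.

T_{0}^{(0)} (trapezoid, 1 panel, h=2.5000): -3.12279
T_{1}^{(0)} (trapezoid, 2 panels, h=1.2500): -0.47751
T_{2}^{(0)} (trapezoid, 4 panels, h=0.6250): -0.35528
T_{1}^{(1)} = -0.47751 + (-0.47751 − (-3.12279))/3 = 0.40425
T_{2}^{(1)} = -0.35528 + (-0.35528 − (-0.47751))/3 = -0.31454
T_{2}^{(2)} = -0.31454 + (-0.31454 − 0.40425)/15 = -0.36246

-0.362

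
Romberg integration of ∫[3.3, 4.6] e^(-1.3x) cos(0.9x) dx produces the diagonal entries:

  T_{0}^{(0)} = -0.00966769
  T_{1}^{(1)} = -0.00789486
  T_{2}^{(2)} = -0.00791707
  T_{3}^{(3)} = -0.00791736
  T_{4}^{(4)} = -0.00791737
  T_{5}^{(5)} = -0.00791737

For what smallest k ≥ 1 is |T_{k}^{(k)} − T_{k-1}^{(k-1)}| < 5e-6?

k = 3

|T_{1}^{(1)} − T_{0}^{(0)}| = 0.00177283 ≥ 5e-6
|T_{2}^{(2)} − T_{1}^{(1)}| = 0.00002221 ≥ 5e-6
|T_{3}^{(3)} − T_{2}^{(2)}| = 0.00000029 < 5e-6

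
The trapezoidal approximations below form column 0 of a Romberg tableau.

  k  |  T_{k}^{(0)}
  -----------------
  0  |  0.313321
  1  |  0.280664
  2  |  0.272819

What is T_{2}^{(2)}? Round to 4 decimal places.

T_{1}^{(1)} = (4·0.280664 − 0.313321) / 3 = 0.269778
T_{2}^{(1)} = (4·0.272819 − 0.280664) / 3 = 0.270204
T_{2}^{(2)} = 0.270204 + (0.270204 − 0.269778)/15 = 0.270232
(Column j=1 coincides with Simpson's rule on the same nodes.)

0.2702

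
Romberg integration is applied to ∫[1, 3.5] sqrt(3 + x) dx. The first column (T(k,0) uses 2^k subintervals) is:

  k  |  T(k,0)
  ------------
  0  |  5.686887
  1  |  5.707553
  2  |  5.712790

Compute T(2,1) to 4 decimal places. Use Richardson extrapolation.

5.7145

T(2,1) = 5.712790 + (5.712790 − 5.707553)/3 = 5.714536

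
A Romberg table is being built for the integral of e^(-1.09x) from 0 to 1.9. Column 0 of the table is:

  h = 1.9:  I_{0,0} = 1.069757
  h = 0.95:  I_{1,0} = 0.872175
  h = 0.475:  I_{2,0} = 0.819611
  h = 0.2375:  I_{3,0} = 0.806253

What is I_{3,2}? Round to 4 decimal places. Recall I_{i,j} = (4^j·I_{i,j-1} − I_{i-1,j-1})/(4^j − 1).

0.8018

Richardson extrapolation on the trapezoidal column (denominator 4−1=3):
I_{2,1} = 0.819611 + (0.819611 − 0.872175)/3 = 0.802090
I_{3,1} = 0.806253 + (0.806253 − 0.819611)/3 = 0.801800
I_{3,2} = (16·0.801800 − 0.802090) / 15 = 0.801781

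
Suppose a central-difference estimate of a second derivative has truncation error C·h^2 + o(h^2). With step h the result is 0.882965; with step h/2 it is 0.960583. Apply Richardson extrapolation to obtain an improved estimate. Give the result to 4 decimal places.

0.9865

The leading error scales as h^2; refining by a factor of 2 reduces it by 2^2 = 4.
Extrapolated value = (4·A(h/2) − A(h)) / (4 − 1)
= (4·0.960583 − 0.882965) / 3
= 2.959367 / 3 = 0.986456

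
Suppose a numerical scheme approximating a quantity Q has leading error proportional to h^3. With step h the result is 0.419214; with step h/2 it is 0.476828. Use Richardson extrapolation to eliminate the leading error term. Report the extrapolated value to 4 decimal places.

0.4851

Extrapolated value = (8·A(h/2) − A(h)) / (8 − 1)
= (8·0.476828 − 0.419214) / 7
= 3.395410 / 7 = 0.485059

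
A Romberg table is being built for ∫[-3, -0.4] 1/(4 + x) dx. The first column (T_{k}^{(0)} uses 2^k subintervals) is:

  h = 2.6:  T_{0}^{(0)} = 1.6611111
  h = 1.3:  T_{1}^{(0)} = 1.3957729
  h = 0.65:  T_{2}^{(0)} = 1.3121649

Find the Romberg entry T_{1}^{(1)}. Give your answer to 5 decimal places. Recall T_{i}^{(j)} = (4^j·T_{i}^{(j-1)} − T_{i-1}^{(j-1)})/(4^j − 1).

T_{1}^{(1)} = 1.3957729 + (1.3957729 − 1.6611111)/3 = 1.3073268

1.30733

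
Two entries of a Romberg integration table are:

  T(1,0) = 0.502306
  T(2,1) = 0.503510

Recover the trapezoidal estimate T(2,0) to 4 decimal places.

From T(2,1) = (4·T(2,0) − T(1,0))/3, solve for T(2,0):
4·T(2,0) = 3·0.503510 + 0.502306 = 2.012836
T(2,0) = 0.503209

0.5032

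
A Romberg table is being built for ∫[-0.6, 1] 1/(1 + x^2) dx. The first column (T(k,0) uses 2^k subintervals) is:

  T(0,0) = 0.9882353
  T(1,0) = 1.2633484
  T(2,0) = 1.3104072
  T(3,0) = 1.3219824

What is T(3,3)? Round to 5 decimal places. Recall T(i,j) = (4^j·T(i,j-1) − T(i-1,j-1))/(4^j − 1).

Richardson extrapolation on the trapezoidal column (denominator 4−1=3):
T(1,1) = 1.2633484 + (1.2633484 − 0.9882353)/3 = 1.3550528
T(2,1) = 1.3104072 + (1.3104072 − 1.2633484)/3 = 1.3260935
T(3,1) = (4·1.3219824 − 1.3104072) / 3 = 1.3258408
T(2,2) = (16·1.3260935 − 1.3550528) / 15 = 1.3241629
T(3,2) = 1.3258408 + (1.3258408 − 1.3260935)/15 = 1.3258240
T(3,3) = (64·1.3258240 − 1.3241629) / 63 = 1.3258504

1.32585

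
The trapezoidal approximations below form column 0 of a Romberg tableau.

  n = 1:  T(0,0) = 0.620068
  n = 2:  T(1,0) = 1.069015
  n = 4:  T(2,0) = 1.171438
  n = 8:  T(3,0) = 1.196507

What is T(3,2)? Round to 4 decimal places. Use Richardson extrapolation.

Richardson extrapolation on the trapezoidal column (denominator 4−1=3):
T(2,1) = (4·1.171438 − 1.069015) / 3 = 1.205579
T(3,1) = (4·1.196507 − 1.171438) / 3 = 1.204863
T(3,2) = 1.204863 + (1.204863 − 1.205579)/15 = 1.204815

1.2048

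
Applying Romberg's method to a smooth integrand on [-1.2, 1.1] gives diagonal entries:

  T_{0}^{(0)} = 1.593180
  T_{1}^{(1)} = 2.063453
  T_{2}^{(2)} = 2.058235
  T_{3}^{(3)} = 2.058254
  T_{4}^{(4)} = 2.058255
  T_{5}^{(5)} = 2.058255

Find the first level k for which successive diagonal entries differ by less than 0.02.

k = 2

|T_{1}^{(1)} − T_{0}^{(0)}| = 0.470273 ≥ 0.02
|T_{2}^{(2)} − T_{1}^{(1)}| = 0.005218 < 0.02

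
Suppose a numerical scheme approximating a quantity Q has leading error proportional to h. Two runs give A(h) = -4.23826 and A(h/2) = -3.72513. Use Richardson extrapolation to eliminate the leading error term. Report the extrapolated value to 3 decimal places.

-3.212

The leading error scales as h; refining by a factor of 2 reduces it by 2^1 = 2.
Extrapolated value = (2·A(h/2) − A(h)) / (2 − 1)
= (2·(-3.72513) − (-4.23826)) / 1
= -3.21200 / 1 = -3.21200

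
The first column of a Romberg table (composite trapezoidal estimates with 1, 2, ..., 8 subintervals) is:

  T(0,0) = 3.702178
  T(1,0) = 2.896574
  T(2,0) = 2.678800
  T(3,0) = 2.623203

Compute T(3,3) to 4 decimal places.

2.6046

Richardson extrapolation on the trapezoidal column (denominator 4−1=3):
T(1,1) = 2.896574 + (2.896574 − 3.702178)/3 = 2.628039
T(2,1) = 2.678800 + (2.678800 − 2.896574)/3 = 2.606209
T(3,1) = 2.623203 + (2.623203 − 2.678800)/3 = 2.604671
T(2,2) = 2.606209 + (2.606209 − 2.628039)/15 = 2.604754
T(3,2) = 2.604671 + (2.604671 − 2.606209)/15 = 2.604568
T(3,3) = 2.604568 + (2.604568 − 2.604754)/63 = 2.604565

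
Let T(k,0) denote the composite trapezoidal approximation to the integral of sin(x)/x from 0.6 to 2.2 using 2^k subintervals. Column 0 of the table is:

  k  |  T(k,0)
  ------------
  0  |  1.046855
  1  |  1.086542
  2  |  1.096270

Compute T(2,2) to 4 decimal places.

1.0995

Richardson extrapolation on the trapezoidal column (denominator 4−1=3):
T(1,1) = (4·1.086542 − 1.046855) / 3 = 1.099771
T(2,1) = 1.096270 + (1.096270 − 1.086542)/3 = 1.099513
T(2,2) = (16·1.099513 − 1.099771) / 15 = 1.099496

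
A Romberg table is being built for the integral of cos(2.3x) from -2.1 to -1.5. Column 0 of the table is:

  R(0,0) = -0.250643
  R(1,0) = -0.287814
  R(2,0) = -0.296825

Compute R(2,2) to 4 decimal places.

Richardson extrapolation on the trapezoidal column (denominator 4−1=3):
R(1,1) = (4·(-0.287814) − (-0.250643)) / 3 = -0.300204
R(2,1) = (4·(-0.296825) − (-0.287814)) / 3 = -0.299829
R(2,2) = -0.299829 + (-0.299829 − (-0.300204))/15 = -0.299804
(Column j=1 coincides with Simpson's rule on the same nodes.)

-0.2998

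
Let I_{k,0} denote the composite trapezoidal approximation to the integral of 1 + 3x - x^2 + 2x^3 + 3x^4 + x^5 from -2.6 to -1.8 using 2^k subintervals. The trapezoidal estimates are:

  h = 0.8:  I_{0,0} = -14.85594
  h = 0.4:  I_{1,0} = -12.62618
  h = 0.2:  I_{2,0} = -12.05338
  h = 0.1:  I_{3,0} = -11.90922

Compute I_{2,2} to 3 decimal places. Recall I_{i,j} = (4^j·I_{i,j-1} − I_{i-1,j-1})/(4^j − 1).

-11.861

Richardson extrapolation on the trapezoidal column (denominator 4−1=3):
I_{1,1} = -12.62618 + (-12.62618 − (-14.85594))/3 = -11.88293
I_{2,1} = -12.05338 + (-12.05338 − (-12.62618))/3 = -11.86245
I_{2,2} = -11.86245 + (-11.86245 − (-11.88293))/15 = -11.86108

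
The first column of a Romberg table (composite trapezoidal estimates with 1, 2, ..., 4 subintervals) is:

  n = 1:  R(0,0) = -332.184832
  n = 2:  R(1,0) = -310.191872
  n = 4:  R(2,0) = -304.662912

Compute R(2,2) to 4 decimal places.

-302.8172

Richardson extrapolation on the trapezoidal column (denominator 4−1=3):
R(1,1) = (4·(-310.191872) − (-332.184832)) / 3 = -302.860885
R(2,1) = -304.662912 + (-304.662912 − (-310.191872))/3 = -302.819925
R(2,2) = -302.819925 + (-302.819925 − (-302.860885))/15 = -302.817194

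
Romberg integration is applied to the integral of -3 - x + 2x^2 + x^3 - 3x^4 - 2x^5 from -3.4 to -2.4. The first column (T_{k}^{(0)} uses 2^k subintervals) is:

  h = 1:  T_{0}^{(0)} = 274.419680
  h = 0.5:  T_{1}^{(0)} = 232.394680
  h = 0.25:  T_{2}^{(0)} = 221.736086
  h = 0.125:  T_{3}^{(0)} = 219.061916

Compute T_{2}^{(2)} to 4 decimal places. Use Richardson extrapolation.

218.1697

Richardson extrapolation on the trapezoidal column (denominator 4−1=3):
T_{1}^{(1)} = (4·232.394680 − 274.419680) / 3 = 218.386347
T_{2}^{(1)} = (4·221.736086 − 232.394680) / 3 = 218.183221
T_{2}^{(2)} = 218.183221 + (218.183221 − 218.386347)/15 = 218.169679
(Column j=1 coincides with Simpson's rule on the same nodes.)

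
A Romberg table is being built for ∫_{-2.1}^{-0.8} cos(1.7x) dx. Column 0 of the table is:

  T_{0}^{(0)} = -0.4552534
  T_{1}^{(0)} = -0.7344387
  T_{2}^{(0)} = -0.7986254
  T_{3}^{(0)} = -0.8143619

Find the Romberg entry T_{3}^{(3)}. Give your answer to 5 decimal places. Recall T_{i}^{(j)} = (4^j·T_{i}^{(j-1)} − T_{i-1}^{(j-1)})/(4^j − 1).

-0.81958

Richardson extrapolation on the trapezoidal column (denominator 4−1=3):
T_{1}^{(1)} = (4·(-0.7344387) − (-0.4552534)) / 3 = -0.8275005
T_{2}^{(1)} = (4·(-0.7986254) − (-0.7344387)) / 3 = -0.8200210
T_{3}^{(1)} = (4·(-0.8143619) − (-0.7986254)) / 3 = -0.8196074
T_{2}^{(2)} = (16·(-0.8200210) − (-0.8275005)) / 15 = -0.8195224
T_{3}^{(2)} = (16·(-0.8196074) − (-0.8200210)) / 15 = -0.8195798
T_{3}^{(3)} = -0.8195798 + (-0.8195798 − (-0.8195224))/63 = -0.8195807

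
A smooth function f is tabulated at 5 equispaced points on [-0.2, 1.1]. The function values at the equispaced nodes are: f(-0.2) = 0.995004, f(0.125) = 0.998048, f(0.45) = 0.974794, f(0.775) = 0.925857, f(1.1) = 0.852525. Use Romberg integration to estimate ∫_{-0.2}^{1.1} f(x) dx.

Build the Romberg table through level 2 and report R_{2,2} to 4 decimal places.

R_{0,0} (trapezoid, 1 panel, h=1.3000): 1.200894
R_{1,0} (trapezoid, 2 panels, h=0.6500): 1.234063
R_{2,0} (trapezoid, 4 panels, h=0.3250): 1.242301
R_{1,1} = 1.234063 + (1.234063 − 1.200894)/3 = 1.245119
R_{2,1} = 1.242301 + (1.242301 − 1.234063)/3 = 1.245047
R_{2,2} = 1.245047 + (1.245047 − 1.245119)/15 = 1.245042

1.2450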